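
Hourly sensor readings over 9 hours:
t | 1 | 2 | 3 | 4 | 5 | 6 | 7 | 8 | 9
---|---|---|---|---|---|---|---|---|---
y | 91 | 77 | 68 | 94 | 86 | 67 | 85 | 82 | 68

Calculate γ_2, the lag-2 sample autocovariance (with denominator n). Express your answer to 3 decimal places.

-53.789

Mean ȳ = (91 + 77 + 68 + 94 + 86 + 67 + 85 + 82 + 68)/9 = 79.7778
Σ_{t=1}^{7}(y_t−ȳ)(y_{t+2}−ȳ) = -484.0988
γ_2 = -484.0988 / 9 = -53.789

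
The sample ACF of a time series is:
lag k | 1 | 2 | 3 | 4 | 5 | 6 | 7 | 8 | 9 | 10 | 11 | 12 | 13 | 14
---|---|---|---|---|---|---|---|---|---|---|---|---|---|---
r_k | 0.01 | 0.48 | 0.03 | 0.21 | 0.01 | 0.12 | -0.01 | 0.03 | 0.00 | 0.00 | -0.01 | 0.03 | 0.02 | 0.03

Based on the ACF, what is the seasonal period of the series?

The largest autocorrelation is r_2 = 0.48, with a weaker echo at lag 4 (0.21); the remaining lags stay at or below 0.12.
The dominant spike at lag 2 indicates a seasonal period of 2.

2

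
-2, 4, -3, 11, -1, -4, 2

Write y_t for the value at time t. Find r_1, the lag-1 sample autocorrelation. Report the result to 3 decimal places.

-0.463

Mean ȳ = (-2 + 4 − 3 + 11 − 1 − 4 + 2)/7 = 1.0000
Deviations from mean: -3.0000, 3.0000, -4.0000, 10.0000, -2.0000, -5.0000, 1.0000
Σ(y_t−ȳ)(y_{t+1}−ȳ) = (-9.0000) + (-12.0000) + (-40.0000) + (-20.0000) + (10.0000) + (-5.0000) = -76.0000
Denominator Σ(y_t−ȳ)² = 164.0000
r_1 = -76.0000 / 164.0000 = -0.463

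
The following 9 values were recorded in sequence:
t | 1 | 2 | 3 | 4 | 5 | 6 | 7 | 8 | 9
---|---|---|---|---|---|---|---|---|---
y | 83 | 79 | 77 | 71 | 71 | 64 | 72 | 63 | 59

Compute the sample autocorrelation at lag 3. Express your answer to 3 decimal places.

0.084

Mean ȳ = (83 + 79 + 77 + 71 + 71 + 64 + 72 + 63 + 59)/9 = 71.0000
Numerator Σ_{t=1}^{6}(y_t−ȳ)(y_{t+3}−ȳ) = 42.0000
Denominator Σ(y_t−ȳ)² = 502.0000
r_3 = 42.0000 / 502.0000 = 0.084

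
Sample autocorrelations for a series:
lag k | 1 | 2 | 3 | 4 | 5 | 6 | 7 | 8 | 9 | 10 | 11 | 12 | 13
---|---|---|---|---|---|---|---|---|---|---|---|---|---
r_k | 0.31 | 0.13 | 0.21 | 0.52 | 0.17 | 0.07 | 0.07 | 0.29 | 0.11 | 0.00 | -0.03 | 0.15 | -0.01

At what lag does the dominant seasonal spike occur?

4

The largest autocorrelation is r_4 = 0.52; the remaining lags stay at or below 0.31. The elevated value at lag 1 (0.31), dropping to 0.13 at lag 2, reflects decaying short-term dependence rather than seasonality.
The dominant spike at lag 4 indicates a seasonal period of 4.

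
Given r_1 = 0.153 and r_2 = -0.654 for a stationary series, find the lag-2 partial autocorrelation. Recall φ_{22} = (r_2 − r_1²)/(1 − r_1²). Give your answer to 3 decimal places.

-0.694

φ_{22} = (r_2 − r_1²) / (1 − r_1²)
r_1² = (0.153)² = 0.023409
Numerator = -0.654 − 0.0234 = -0.6774; denominator = 1 − 0.0234 = 0.9766
φ_{22} = -0.6774 / 0.9766 = -0.694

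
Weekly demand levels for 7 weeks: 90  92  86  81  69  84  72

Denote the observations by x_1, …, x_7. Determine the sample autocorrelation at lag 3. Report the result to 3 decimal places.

-0.264

Mean x̄ = (90 + 92 + 86 + 81 + 69 + 84 + 72)/7 = 82.0000
Deviations from mean: 8.0000, 10.0000, 4.0000, -1.0000, -13.0000, 2.0000, -10.0000
Σ(x_t−x̄)(x_{t+3}−x̄) = (-8.0000) + (-130.0000) + (8.0000) + (10.0000) = -120.0000
Denominator Σ(x_t−x̄)² = 454.0000
r_3 = -120.0000 / 454.0000 = -0.264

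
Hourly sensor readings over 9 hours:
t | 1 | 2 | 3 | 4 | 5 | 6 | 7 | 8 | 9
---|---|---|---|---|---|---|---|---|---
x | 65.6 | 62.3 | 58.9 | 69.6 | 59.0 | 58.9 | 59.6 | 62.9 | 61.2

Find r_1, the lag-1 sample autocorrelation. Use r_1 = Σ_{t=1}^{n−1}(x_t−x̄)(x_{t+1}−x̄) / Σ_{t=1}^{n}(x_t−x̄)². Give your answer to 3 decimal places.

Mean x̄ = (65.6 + 62.3 + 58.9 + 69.6 + 59.0 + 58.9 + 59.6 + 62.9 + 61.2)/9 = 62.0000
Numerator Σ_{t=1}^{8}(x_t−x̄)(x_{t+1}−x̄) = -32.3500
Denominator Σ(x_t−x̄)² = 106.2400
r_1 = -32.3500 / 106.2400 = -0.304

-0.304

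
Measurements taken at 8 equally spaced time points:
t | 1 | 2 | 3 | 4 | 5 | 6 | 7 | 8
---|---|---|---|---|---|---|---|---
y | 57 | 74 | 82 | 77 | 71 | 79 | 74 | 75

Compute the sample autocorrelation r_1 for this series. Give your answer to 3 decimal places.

0.012

Mean ȳ = (57 + 74 + 82 + 77 + 71 + 79 + 74 + 75)/8 = 73.6250
Deviations from mean: -16.6250, 0.3750, 8.3750, 3.3750, -2.6250, 5.3750, 0.3750, 1.3750
Numerator Σ_{t=1}^{7}(y_t−ȳ)(y_{t+1}−ȳ) = 4.7344
Denominator Σ(y_t−ȳ)² = 395.8750
r_1 = 4.7344 / 395.8750 = 0.012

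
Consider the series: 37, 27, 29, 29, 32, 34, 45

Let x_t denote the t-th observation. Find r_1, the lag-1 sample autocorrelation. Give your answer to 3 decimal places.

0.152

Mean x̄ = (37 + 27 + 29 + 29 + 32 + 34 + 45)/7 = 33.2857
Deviations from mean: 3.7143, -6.2857, -4.2857, -4.2857, -1.2857, 0.7143, 11.7143
Σ(x_t−x̄)(x_{t+1}−x̄) = (-23.3469) + (26.9388) + (18.3673) + (5.5102) + (-0.9184) + (8.3673) = 34.9184
Denominator Σ(x_t−x̄)² = 229.4286
r_1 = 34.9184 / 229.4286 = 0.152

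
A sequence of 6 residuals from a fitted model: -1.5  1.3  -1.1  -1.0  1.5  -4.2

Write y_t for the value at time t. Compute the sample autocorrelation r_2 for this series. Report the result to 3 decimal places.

Mean ȳ = (-1.5 + 1.3 − 1.1 − 1.0 + 1.5 − 4.2)/6 = -0.8333
Deviations from mean: -0.6667, 2.1333, -0.2667, -0.1667, 2.3333, -3.3667
Σ(y_t−ȳ)(y_{t+2}−ȳ) = (0.1778) + (-0.3556) + (-0.6222) + (0.5611) = -0.2389
Denominator Σ(y_t−ȳ)² = 21.8733
r_2 = -0.2389 / 21.8733 = -0.011

-0.011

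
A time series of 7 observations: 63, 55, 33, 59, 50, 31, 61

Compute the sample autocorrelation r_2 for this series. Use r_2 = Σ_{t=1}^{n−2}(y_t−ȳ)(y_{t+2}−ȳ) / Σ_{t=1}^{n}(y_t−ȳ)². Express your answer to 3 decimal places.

Mean ȳ = (63 + 55 + 33 + 59 + 50 + 31 + 61)/7 = 50.2857
Deviations from mean: 12.7143, 4.7143, -17.2857, 8.7143, -0.2857, -19.2857, 10.7143
Σ(y_t−ȳ)(y_{t+2}−ȳ) = (-219.7755) + (41.0816) + (4.9388) + (-168.0612) + (-3.0612) = -344.8776
Denominator Σ(y_t−ȳ)² = 1045.4286
r_2 = -344.8776 / 1045.4286 = -0.330

-0.330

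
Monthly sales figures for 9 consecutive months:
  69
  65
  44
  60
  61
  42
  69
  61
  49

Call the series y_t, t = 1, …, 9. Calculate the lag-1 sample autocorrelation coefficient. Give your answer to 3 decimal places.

Mean ȳ = (69 + 65 + 44 + 60 + 61 + 42 + 69 + 61 + 49)/9 = 57.7778
Numerator Σ_{t=1}^{8}(y_t−ȳ)(y_{t+1}−ȳ) = -261.9383
Denominator Σ(y_t−ȳ)² = 845.5556
r_1 = -261.9383 / 845.5556 = -0.310

-0.310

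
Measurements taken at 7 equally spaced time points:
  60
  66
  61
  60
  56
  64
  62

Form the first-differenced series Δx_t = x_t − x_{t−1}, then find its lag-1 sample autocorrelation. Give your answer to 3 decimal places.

First differences Δx: 6, -5, -1, -4, 8, -2
Mean of differences = 0.3333
Numerator Σ(Δx_t−Δx̄)(Δx_{t+1}−Δx̄) = -68.4444
Denominator Σ(Δx_t−Δx̄)² = 145.3333
r_1(Δx) = -68.4444 / 145.3333 = -0.471

-0.471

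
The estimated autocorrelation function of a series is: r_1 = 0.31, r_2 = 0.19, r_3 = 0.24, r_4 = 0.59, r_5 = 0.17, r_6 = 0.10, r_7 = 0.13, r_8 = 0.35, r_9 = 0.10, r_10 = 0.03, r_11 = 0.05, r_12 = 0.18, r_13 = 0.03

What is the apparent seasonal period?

4

The largest autocorrelation is r_4 = 0.59, with a weaker echo at lag 8 (0.35); the remaining lags stay at or below 0.31. The elevated value at lag 1 (0.31), dropping to 0.19 at lag 2, reflects decaying short-term dependence rather than seasonality.
The dominant spike at lag 4 indicates a seasonal period of 4.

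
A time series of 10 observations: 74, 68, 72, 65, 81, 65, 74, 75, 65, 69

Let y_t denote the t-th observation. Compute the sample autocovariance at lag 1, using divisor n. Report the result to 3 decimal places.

Mean ȳ = (74 + 68 + 72 + 65 + 81 + 65 + 74 + 75 + 65 + 69)/10 = 70.8000
Σ_{t=1}^{9}(y_t−ȳ)(y_{t+1}−ȳ) = -156.6400
γ_1 = -156.6400 / 10 = -15.664

-15.664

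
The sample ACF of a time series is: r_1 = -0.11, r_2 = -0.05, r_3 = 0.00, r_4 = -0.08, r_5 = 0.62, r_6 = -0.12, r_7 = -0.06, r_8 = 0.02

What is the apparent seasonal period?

5

The largest autocorrelation is r_5 = 0.62; the remaining lags stay at or below 0.02.
The dominant spike at lag 5 indicates a seasonal period of 5.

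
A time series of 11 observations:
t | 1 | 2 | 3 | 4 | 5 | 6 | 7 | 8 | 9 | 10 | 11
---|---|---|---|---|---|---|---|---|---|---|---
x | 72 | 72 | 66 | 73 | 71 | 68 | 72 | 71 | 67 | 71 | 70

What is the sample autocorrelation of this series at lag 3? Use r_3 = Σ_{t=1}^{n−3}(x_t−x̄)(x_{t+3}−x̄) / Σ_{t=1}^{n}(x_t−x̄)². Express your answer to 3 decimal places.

0.564

Mean x̄ = (72 + 72 + 66 + 73 + 71 + 68 + 72 + 71 + 67 + 71 + 70)/11 = 70.2727
Numerator Σ_{t=1}^{8}(x_t−x̄)(x_{t+3}−x̄) = 29.4132
Denominator Σ(x_t−x̄)² = 52.1818
r_3 = 29.4132 / 52.1818 = 0.564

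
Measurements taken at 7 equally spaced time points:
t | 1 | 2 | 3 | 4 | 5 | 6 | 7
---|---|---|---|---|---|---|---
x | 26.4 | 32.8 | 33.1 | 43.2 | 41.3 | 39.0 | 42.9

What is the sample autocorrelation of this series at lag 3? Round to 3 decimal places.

Mean x̄ = (26.4 + 32.8 + 33.1 + 43.2 + 41.3 + 39.0 + 42.9)/7 = 36.9571
Σ(x_t−x̄)(x_{t+3}−x̄) = (-65.9067) + (-18.0539) + (-7.8796) + (37.1004) = -54.7398
Denominator Σ(x_t−x̄)² = 240.9371
r_3 = -54.7398 / 240.9371 = -0.227

-0.227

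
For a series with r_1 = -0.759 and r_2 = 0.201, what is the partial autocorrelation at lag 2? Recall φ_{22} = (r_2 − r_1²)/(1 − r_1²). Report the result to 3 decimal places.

φ_{22} = (r_2 − r_1²) / (1 − r_1²)
r_1² = (-0.759)² = 0.576081
Numerator = 0.201 − 0.5761 = -0.3751; denominator = 1 − 0.5761 = 0.4239
φ_{22} = -0.3751 / 0.4239 = -0.885

-0.885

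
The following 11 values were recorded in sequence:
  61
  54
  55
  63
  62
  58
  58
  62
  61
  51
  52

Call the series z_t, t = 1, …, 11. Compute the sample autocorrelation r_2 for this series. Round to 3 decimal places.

-0.464

Mean z̄ = (61 + 54 + 55 + 63 + 62 + 58 + 58 + 62 + 61 + 51 + 52)/11 = 57.9091
Numerator Σ_{t=1}^{9}(z_t−z̄)(z_{t+2}−z̄) = -85.8347
Denominator Σ(z_t−z̄)² = 184.9091
r_2 = -85.8347 / 184.9091 = -0.464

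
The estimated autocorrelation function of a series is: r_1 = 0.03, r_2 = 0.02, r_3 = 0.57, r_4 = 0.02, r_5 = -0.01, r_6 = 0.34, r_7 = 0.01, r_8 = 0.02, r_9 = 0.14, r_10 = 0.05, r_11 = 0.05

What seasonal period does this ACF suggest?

3

The largest autocorrelation is r_3 = 0.57, with a weaker echo at lag 6 (0.34); the remaining lags stay at or below 0.14.
The dominant spike at lag 3 indicates a seasonal period of 3.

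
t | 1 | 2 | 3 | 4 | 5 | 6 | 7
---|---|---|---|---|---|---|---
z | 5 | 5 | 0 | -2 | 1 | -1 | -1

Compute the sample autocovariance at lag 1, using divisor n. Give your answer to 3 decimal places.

Mean z̄ = (5 + 5 + 0 − 2 + 1 − 1 − 1)/7 = 1.0000
Deviations: 4.0000, 4.0000, -1.0000, -3.0000, 0.0000, -2.0000, -2.0000
Σ_{t=1}^{6}(z_t−z̄)(z_{t+1}−z̄) = 19.0000
γ_1 = 19.0000 / 7 = 2.714

2.714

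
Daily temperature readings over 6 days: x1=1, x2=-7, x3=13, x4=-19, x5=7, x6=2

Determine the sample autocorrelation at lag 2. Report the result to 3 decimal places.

Mean x̄ = (1 − 7 + 13 − 19 + 7 + 2)/6 = -0.5000
Deviations from mean: 1.5000, -6.5000, 13.5000, -18.5000, 7.5000, 2.5000
Numerator Σ_{t=1}^{4}(x_t−x̄)(x_{t+2}−x̄) = 195.5000
Denominator Σ(x_t−x̄)² = 631.5000
r_2 = 195.5000 / 631.5000 = 0.310

0.310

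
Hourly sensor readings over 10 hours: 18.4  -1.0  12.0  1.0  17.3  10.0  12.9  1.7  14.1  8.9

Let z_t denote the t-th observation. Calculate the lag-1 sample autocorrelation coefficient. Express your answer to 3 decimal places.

-0.630

Mean z̄ = (18.4 − 1.0 + 12.0 + 1.0 + 17.3 + 10.0 + 12.9 + 1.7 + 14.1 + 8.9)/10 = 9.5300
Numerator Σ_{t=1}^{9}(z_t−z̄)(z_{t+1}−z̄) = -266.5709
Denominator Σ(z_t−z̄)² = 422.9610
r_1 = -266.5709 / 422.9610 = -0.630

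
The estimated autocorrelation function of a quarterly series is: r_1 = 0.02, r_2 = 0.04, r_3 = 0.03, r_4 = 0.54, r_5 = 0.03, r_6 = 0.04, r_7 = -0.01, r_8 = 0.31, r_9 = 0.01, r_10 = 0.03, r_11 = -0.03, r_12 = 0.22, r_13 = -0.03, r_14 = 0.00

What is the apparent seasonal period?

4

The largest autocorrelation is r_4 = 0.54, with weaker echoes at lags 8 (0.31) and 12 (0.22); the remaining lags stay at or below 0.04.
The dominant spike at lag 4 indicates a seasonal period of 4.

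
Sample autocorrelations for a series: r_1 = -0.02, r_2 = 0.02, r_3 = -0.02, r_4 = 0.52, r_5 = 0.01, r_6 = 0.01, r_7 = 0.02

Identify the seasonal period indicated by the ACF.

The largest autocorrelation is r_4 = 0.52; the remaining lags stay at or below 0.02.
The dominant spike at lag 4 indicates a seasonal period of 4.

4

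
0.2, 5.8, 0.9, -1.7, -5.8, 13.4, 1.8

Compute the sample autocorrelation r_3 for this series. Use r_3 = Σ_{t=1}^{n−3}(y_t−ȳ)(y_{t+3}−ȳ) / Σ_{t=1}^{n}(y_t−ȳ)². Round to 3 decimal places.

Mean ȳ = (0.2 + 5.8 + 0.9 − 1.7 − 5.8 + 13.4 + 1.8)/7 = 2.0857
Σ(y_t−ȳ)(y_{t+3}−ȳ) = (7.1388) + (-29.2898) + (-13.4155) + (1.0816) = -34.4849
Denominator Σ(y_t−ȳ)² = 223.3686
r_3 = -34.4849 / 223.3686 = -0.154

-0.154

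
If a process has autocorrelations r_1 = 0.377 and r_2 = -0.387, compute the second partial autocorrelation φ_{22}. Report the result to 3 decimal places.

-0.617

φ_{22} = (r_2 − r_1²) / (1 − r_1²)
r_1² = (0.377)² = 0.142129
Numerator = -0.387 − 0.1421 = -0.5291; denominator = 1 − 0.1421 = 0.8579
φ_{22} = -0.5291 / 0.8579 = -0.617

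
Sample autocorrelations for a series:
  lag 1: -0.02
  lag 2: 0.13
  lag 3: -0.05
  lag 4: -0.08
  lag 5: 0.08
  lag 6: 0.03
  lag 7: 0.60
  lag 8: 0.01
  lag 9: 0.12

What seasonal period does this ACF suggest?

The largest autocorrelation is r_7 = 0.60; the remaining lags stay at or below 0.13.
The dominant spike at lag 7 indicates a seasonal period of 7.

7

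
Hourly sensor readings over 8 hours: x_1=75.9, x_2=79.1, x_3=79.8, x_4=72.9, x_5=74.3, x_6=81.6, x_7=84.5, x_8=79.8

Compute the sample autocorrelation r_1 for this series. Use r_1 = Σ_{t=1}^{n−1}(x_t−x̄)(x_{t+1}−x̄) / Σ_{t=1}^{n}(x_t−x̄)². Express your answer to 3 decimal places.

Mean x̄ = (75.9 + 79.1 + 79.8 + 72.9 + 74.3 + 81.6 + 84.5 + 79.8)/8 = 78.4875
Deviations from mean: -2.5875, 0.6125, 1.3125, -5.5875, -4.1875, 3.1125, 6.0125, 1.3125
Σ(x_t−x̄)(x_{t+1}−x̄) = (-1.5848) + (0.8039) + (-7.3336) + (23.3977) + (-13.0336) + (18.7139) + (7.8914) = 28.8548
Denominator Σ(x_t−x̄)² = 105.1088
r_1 = 28.8548 / 105.1088 = 0.275

0.275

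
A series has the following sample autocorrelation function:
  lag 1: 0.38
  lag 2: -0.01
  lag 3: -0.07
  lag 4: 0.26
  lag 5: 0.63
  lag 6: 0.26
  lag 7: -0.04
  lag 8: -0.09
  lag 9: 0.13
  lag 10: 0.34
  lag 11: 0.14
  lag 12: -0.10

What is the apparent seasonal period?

5

The largest autocorrelation is r_5 = 0.63; the remaining lags stay at or below 0.38.
The dominant spike at lag 5 indicates a seasonal period of 5.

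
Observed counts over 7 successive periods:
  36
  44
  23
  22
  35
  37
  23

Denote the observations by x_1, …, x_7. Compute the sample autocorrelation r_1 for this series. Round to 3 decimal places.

Mean x̄ = (36 + 44 + 23 + 22 + 35 + 37 + 23)/7 = 31.4286
Deviations from mean: 4.5714, 12.5714, -8.4286, -9.4286, 3.5714, 5.5714, -8.4286
Σ(x_t−x̄)(x_{t+1}−x̄) = (57.4694) + (-105.9592) + (79.4694) + (-33.6735) + (19.8980) + (-46.9592) = -29.7551
Denominator Σ(x_t−x̄)² = 453.7143
r_1 = -29.7551 / 453.7143 = -0.066

-0.066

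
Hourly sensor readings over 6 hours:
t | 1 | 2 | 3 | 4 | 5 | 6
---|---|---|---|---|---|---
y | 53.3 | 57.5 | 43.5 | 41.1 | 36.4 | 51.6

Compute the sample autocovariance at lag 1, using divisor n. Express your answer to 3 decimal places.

Mean ȳ = (53.3 + 57.5 + 43.5 + 41.1 + 36.4 + 51.6)/6 = 47.2333
Deviations: 6.0667, 10.2667, -3.7333, -6.1333, -10.8333, 4.3667
Σ_{t=1}^{5}(y_t−ȳ)(y_{t+1}−ȳ) = 65.9922
γ_1 = 65.9922 / 6 = 10.999

10.999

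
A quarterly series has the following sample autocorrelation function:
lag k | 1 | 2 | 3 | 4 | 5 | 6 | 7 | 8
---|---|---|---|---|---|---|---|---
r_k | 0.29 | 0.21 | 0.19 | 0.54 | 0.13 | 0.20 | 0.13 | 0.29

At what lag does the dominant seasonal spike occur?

The largest autocorrelation is r_4 = 0.54; the remaining lags stay at or below 0.29. The elevated value at lag 1 (0.29), dropping to 0.21 at lag 2, reflects decaying short-term dependence rather than seasonality.
The dominant spike at lag 4 indicates a seasonal period of 4.

4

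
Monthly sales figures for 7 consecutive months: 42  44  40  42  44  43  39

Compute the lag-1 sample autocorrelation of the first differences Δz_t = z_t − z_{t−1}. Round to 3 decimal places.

First differences Δz: 2, -4, 2, 2, -1, -4
Mean of differences = -0.5000
Numerator Σ(Δz_t−Δz̄)(Δz_{t+1}−Δz̄) = -10.7500
Denominator Σ(Δz_t−Δz̄)² = 43.5000
r_1(Δz) = -10.7500 / 43.5000 = -0.247

-0.247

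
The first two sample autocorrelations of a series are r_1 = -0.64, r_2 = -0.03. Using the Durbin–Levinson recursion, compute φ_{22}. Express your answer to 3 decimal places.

-0.745

φ_{22} = (r_2 − r_1²) / (1 − r_1²)
r_1² = (-0.64)² = 0.4096
Numerator = -0.03 − 0.4096 = -0.4396; denominator = 1 − 0.4096 = 0.5904
φ_{22} = -0.4396 / 0.5904 = -0.745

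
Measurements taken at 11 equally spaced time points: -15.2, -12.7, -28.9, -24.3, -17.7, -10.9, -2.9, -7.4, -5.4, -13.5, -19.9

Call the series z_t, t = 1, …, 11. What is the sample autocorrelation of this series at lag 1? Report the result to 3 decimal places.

Mean z̄ = (-15.2 − 12.7 − 28.9 − 24.3 − 17.7 − 10.9 − 2.9 − 7.4 − 5.4 − 13.5 − 19.9)/11 = -14.4364
Numerator Σ_{t=1}^{10}(z_t−z̄)(z_{t+1}−z̄) = 325.7732
Denominator Σ(z_t−z̄)² = 628.2255
r_1 = 325.7732 / 628.2255 = 0.519

0.519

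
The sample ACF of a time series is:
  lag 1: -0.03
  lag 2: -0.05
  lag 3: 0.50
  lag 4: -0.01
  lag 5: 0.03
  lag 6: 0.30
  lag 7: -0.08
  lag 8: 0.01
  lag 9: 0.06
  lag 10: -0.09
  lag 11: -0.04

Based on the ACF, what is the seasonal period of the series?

The largest autocorrelation is r_3 = 0.50, with a weaker echo at lag 6 (0.30); the remaining lags stay at or below 0.06.
The dominant spike at lag 3 indicates a seasonal period of 3.

3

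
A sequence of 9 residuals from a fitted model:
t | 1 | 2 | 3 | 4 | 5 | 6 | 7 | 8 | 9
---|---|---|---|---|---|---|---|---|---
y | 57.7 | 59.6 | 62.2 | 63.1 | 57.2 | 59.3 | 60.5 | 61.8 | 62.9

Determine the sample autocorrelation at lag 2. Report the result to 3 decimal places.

-0.457

Mean ȳ = (57.7 + 59.6 + 62.2 + 63.1 + 57.2 + 59.3 + 60.5 + 61.8 + 62.9)/9 = 60.4778
Numerator Σ_{t=1}^{7}(y_t−ȳ)(y_{t+2}−ȳ) = -17.3954
Denominator Σ(y_t−ȳ)² = 38.0756
r_2 = -17.3954 / 38.0756 = -0.457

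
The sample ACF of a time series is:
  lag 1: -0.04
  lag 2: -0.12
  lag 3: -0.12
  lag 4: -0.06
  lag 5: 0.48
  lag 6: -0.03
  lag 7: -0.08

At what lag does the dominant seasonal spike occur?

5

The largest autocorrelation is r_5 = 0.48; the remaining lags stay at or below -0.03.
The dominant spike at lag 5 indicates a seasonal period of 5.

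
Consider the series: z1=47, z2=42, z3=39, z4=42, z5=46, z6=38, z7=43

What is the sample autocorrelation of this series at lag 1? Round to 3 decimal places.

Mean z̄ = (47 + 42 + 39 + 42 + 46 + 38 + 43)/7 = 42.4286
Deviations from mean: 4.5714, -0.4286, -3.4286, -0.4286, 3.5714, -4.4286, 0.5714
Σ(z_t−z̄)(z_{t+1}−z̄) = (-1.9592) + (1.4694) + (1.4694) + (-1.5306) + (-15.8163) + (-2.5306) = -18.8980
Denominator Σ(z_t−z̄)² = 65.7143
r_1 = -18.8980 / 65.7143 = -0.288

-0.288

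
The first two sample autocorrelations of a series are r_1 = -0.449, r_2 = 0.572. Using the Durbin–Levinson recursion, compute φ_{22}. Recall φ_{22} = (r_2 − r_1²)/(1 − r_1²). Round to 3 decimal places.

φ_{22} = (r_2 − r_1²) / (1 − r_1²)
r_1² = (-0.449)² = 0.201601
Numerator = 0.572 − 0.2016 = 0.3704; denominator = 1 − 0.2016 = 0.7984
φ_{22} = 0.3704 / 0.7984 = 0.464

0.464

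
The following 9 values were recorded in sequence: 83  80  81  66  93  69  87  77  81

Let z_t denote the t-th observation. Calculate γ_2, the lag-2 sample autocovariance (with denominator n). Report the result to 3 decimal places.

Mean z̄ = (83 + 80 + 81 + 66 + 93 + 69 + 87 + 77 + 81)/9 = 79.6667
Σ_{t=1}^{7}(z_t−z̄)(z_{t+2}−z̄) = 299.4444
γ_2 = 299.4444 / 9 = 33.272

33.272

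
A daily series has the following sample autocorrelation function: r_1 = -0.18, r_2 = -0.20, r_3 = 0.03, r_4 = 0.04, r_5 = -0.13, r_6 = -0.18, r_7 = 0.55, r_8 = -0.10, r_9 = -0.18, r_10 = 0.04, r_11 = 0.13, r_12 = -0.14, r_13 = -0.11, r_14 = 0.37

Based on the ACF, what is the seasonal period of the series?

The largest autocorrelation is r_7 = 0.55, with a weaker echo at lag 14 (0.37); the remaining lags stay at or below 0.13.
The dominant spike at lag 7 indicates a seasonal period of 7.

7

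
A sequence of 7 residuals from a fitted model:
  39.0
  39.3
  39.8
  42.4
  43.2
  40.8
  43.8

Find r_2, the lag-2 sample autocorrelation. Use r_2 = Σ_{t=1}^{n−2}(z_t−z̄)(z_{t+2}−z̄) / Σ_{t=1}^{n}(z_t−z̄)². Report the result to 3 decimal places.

Mean z̄ = (39.0 + 39.3 + 39.8 + 42.4 + 43.2 + 40.8 + 43.8)/7 = 41.1857
Deviations from mean: -2.1857, -1.8857, -1.3857, 1.2143, 2.0143, -0.3857, 2.6143
Numerator Σ_{t=1}^{5}(z_t−z̄)(z_{t+2}−z̄) = 2.7453
Denominator Σ(z_t−z̄)² = 22.7686
r_2 = 2.7453 / 22.7686 = 0.121

0.121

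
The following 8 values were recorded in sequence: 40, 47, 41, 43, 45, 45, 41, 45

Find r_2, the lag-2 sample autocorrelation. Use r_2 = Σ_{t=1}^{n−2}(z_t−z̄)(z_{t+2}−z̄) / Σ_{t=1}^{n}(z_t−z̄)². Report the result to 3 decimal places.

Mean z̄ = (40 + 47 + 41 + 43 + 45 + 45 + 41 + 45)/8 = 43.3750
Deviations from mean: -3.3750, 3.6250, -2.3750, -0.3750, 1.6250, 1.6250, -2.3750, 1.6250
Σ(z_t−z̄)(z_{t+2}−z̄) = (8.0156) + (-1.3594) + (-3.8594) + (-0.6094) + (-3.8594) + (2.6406) = 0.9688
Denominator Σ(z_t−z̄)² = 43.8750
r_2 = 0.9688 / 43.8750 = 0.022

0.022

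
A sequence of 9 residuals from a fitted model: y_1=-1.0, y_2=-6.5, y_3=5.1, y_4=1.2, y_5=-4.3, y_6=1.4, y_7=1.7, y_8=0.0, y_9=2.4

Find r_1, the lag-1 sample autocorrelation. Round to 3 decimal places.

-0.294

Mean ȳ = (-1.0 − 6.5 + 5.1 + 1.2 − 4.3 + 1.4 + 1.7 + 0.0 + 2.4)/9 = 0.0000
Numerator Σ_{t=1}^{8}(y_t−ȳ)(y_{t+1}−ȳ) = -29.3300
Denominator Σ(y_t−ȳ)² = 99.8000
r_1 = -29.3300 / 99.8000 = -0.294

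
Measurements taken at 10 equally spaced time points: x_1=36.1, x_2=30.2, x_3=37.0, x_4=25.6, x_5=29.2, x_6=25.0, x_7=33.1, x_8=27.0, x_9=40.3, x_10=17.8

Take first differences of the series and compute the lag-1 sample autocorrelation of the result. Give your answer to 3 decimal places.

First differences Δx: -5.9, 6.8, -11.4, 3.6, -4.2, 8.1, -6.1, 13.3, -22.5
Mean of differences = -2.0333
Numerator Σ(Δx_t−Δx̄)(Δx_{t+1}−Δx̄) = -621.2078
Denominator Σ(Δx_t−Δx̄)² = 990.3600
r_1(Δx) = -621.2078 / 990.3600 = -0.627

-0.627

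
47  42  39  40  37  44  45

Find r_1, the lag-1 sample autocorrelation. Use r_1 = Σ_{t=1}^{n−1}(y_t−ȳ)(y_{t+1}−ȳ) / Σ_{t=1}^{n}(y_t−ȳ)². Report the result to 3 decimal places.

0.158

Mean ȳ = (47 + 42 + 39 + 40 + 37 + 44 + 45)/7 = 42.0000
Σ(y_t−ȳ)(y_{t+1}−ȳ) = (0.0000) + (0.0000) + (6.0000) + (10.0000) + (-10.0000) + (6.0000) = 12.0000
Denominator Σ(y_t−ȳ)² = 76.0000
r_1 = 12.0000 / 76.0000 = 0.158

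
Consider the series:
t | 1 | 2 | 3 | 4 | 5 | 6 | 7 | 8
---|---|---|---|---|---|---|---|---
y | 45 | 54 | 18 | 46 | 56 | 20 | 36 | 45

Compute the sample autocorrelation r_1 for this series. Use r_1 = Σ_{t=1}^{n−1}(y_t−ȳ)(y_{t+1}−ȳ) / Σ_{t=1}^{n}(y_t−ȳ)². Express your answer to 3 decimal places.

Mean ȳ = (45 + 54 + 18 + 46 + 56 + 20 + 36 + 45)/8 = 40.0000
Σ(y_t−ȳ)(y_{t+1}−ȳ) = (70.0000) + (-308.0000) + (-132.0000) + (96.0000) + (-320.0000) + (80.0000) + (-20.0000) = -534.0000
Denominator Σ(y_t−ȳ)² = 1438.0000
r_1 = -534.0000 / 1438.0000 = -0.371

-0.371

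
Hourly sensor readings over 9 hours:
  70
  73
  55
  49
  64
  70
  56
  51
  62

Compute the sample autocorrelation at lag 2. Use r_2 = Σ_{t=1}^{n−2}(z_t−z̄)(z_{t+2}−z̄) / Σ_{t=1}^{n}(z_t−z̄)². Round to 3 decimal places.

-0.697

Mean z̄ = (70 + 73 + 55 + 49 + 64 + 70 + 56 + 51 + 62)/9 = 61.1111
Numerator Σ_{t=1}^{7}(z_t−z̄)(z_{t+2}−z̄) = -432.8025
Denominator Σ(z_t−z̄)² = 620.8889
r_2 = -432.8025 / 620.8889 = -0.697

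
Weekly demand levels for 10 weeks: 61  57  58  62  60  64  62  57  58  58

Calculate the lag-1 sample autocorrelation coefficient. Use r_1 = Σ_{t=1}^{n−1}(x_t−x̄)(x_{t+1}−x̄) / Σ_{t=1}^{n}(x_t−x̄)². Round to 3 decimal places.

0.191

Mean x̄ = (61 + 57 + 58 + 62 + 60 + 64 + 62 + 57 + 58 + 58)/10 = 59.7000
Numerator Σ_{t=1}^{9}(x_t−x̄)(x_{t+1}−x̄) = 10.3100
Denominator Σ(x_t−x̄)² = 54.1000
r_1 = 10.3100 / 54.1000 = 0.191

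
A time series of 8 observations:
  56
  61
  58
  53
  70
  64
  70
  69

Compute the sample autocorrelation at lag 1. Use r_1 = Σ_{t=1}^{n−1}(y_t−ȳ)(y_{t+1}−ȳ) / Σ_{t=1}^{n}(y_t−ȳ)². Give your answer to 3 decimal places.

Mean ȳ = (56 + 61 + 58 + 53 + 70 + 64 + 70 + 69)/8 = 62.6250
Deviations from mean: -6.6250, -1.6250, -4.6250, -9.6250, 7.3750, 1.3750, 7.3750, 6.3750
Numerator Σ_{t=1}^{7}(y_t−ȳ)(y_{t+1}−ȳ) = 59.1094
Denominator Σ(y_t−ȳ)² = 311.8750
r_1 = 59.1094 / 311.8750 = 0.190

0.190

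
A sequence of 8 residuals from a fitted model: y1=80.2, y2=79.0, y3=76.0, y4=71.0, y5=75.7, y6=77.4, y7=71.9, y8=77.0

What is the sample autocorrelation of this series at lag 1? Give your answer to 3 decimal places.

0.055

Mean ȳ = (80.2 + 79.0 + 76.0 + 71.0 + 75.7 + 77.4 + 71.9 + 77.0)/8 = 76.0250
Deviations from mean: 4.1750, 2.9750, -0.0250, -5.0250, -0.3250, 1.3750, -4.1250, 0.9750
Σ(y_t−ȳ)(y_{t+1}−ȳ) = (12.4206) + (-0.0744) + (0.1256) + (1.6331) + (-0.4469) + (-5.6719) + (-4.0219) = 3.9644
Denominator Σ(y_t−ȳ)² = 71.4950
r_1 = 3.9644 / 71.4950 = 0.055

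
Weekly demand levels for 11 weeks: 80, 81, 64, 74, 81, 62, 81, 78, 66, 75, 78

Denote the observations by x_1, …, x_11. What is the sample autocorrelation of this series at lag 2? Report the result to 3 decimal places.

-0.398

Mean x̄ = (80 + 81 + 64 + 74 + 81 + 62 + 81 + 78 + 66 + 75 + 78)/11 = 74.5455
Numerator Σ_{t=1}^{9}(x_t−x̄)(x_{t+2}−x̄) = -207.0496
Denominator Σ(x_t−x̄)² = 520.7273
r_2 = -207.0496 / 520.7273 = -0.398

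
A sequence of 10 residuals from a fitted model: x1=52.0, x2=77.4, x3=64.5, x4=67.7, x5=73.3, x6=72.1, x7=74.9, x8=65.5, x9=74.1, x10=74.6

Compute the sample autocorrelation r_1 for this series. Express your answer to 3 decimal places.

-0.333

Mean x̄ = (52.0 + 77.4 + 64.5 + 67.7 + 73.3 + 72.1 + 74.9 + 65.5 + 74.1 + 74.6)/10 = 69.6100
Numerator Σ_{t=1}^{9}(x_t−x̄)(x_{t+1}−x̄) = -169.7071
Denominator Σ(x_t−x̄)² = 510.3090
r_1 = -169.7071 / 510.3090 = -0.333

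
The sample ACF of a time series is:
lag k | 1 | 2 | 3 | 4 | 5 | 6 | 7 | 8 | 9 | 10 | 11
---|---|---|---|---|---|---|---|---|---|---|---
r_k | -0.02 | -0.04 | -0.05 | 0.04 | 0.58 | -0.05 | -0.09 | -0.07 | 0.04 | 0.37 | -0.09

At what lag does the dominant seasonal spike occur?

The largest autocorrelation is r_5 = 0.58, with a weaker echo at lag 10 (0.37); the remaining lags stay at or below 0.04.
The dominant spike at lag 5 indicates a seasonal period of 5.

5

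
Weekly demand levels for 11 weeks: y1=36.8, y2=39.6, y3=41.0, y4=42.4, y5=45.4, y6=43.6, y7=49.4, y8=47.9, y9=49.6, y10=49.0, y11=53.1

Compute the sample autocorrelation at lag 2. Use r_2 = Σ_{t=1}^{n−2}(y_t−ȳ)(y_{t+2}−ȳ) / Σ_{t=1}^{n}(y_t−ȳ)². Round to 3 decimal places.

Mean ȳ = (36.8 + 39.6 + 41.0 + 42.4 + 45.4 + 43.6 + 49.4 + 47.9 + 49.6 + 49.0 + 53.1)/11 = 45.2545
Numerator Σ_{t=1}^{9}(y_t−ȳ)(y_{t+2}−ȳ) = 114.4559
Denominator Σ(y_t−ȳ)² = 251.1073
r_2 = 114.4559 / 251.1073 = 0.456

0.456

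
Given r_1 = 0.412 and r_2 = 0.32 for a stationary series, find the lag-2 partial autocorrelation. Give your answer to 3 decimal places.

φ_{22} = (r_2 − r_1²) / (1 − r_1²)
r_1² = (0.412)² = 0.169744
Numerator = 0.32 − 0.1697 = 0.1503; denominator = 1 − 0.1697 = 0.8303
φ_{22} = 0.1503 / 0.8303 = 0.181

0.181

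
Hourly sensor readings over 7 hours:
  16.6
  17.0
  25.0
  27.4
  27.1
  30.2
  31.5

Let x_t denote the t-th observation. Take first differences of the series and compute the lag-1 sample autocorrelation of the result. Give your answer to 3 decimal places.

-0.320

First differences Δx: 0.4, 8.0, 2.4, -0.3, 3.1, 1.3
Mean of differences = 2.4833
Numerator Σ(Δx_t−Δx̄)(Δx_{t+1}−Δx̄) = -14.1669
Denominator Σ(Δx_t−Δx̄)² = 44.3083
r_1(Δx) = -14.1669 / 44.3083 = -0.320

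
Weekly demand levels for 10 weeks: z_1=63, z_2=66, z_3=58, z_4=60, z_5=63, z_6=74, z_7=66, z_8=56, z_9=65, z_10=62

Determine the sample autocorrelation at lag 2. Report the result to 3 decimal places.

Mean z̄ = (63 + 66 + 58 + 60 + 63 + 74 + 66 + 56 + 65 + 62)/10 = 63.3000
Numerator Σ_{t=1}^{8}(z_t−z̄)(z_{t+2}−z̄) = -105.8800
Denominator Σ(z_t−z̄)² = 226.1000
r_2 = -105.8800 / 226.1000 = -0.468

-0.468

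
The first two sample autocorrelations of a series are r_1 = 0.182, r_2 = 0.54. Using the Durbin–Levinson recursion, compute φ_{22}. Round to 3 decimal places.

φ_{22} = (r_2 − r_1²) / (1 − r_1²)
r_1² = (0.182)² = 0.033124
Numerator = 0.54 − 0.0331 = 0.5069; denominator = 1 − 0.0331 = 0.9669
φ_{22} = 0.5069 / 0.9669 = 0.524

0.524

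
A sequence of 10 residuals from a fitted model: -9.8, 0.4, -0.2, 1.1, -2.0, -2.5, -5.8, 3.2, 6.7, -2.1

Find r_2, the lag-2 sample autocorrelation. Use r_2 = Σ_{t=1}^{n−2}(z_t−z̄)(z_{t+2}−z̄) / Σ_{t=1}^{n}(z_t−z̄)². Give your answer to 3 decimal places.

Mean z̄ = (-9.8 + 0.4 − 0.2 + 1.1 − 2.0 − 2.5 − 5.8 + 3.2 + 6.7 − 2.1)/10 = -1.1000
Numerator Σ_{t=1}^{8}(z_t−z̄)(z_{t+2}−z̄) = -51.1700
Denominator Σ(z_t−z̄)² = 188.7800
r_2 = -51.1700 / 188.7800 = -0.271

-0.271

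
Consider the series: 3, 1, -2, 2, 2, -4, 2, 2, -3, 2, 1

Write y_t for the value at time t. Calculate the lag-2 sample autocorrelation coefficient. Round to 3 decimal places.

-0.442

Mean ȳ = (3 + 1 − 2 + 2 + 2 − 4 + 2 + 2 − 3 + 2 + 1)/11 = 0.5455
Numerator Σ_{t=1}^{9}(y_t−ȳ)(y_{t+2}−ȳ) = -25.0496
Denominator Σ(y_t−ȳ)² = 56.7273
r_2 = -25.0496 / 56.7273 = -0.442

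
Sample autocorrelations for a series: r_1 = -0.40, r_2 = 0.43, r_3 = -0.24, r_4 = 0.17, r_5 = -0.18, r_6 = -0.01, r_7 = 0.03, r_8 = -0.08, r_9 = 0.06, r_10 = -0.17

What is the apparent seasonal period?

The largest autocorrelation is r_2 = 0.43, with a weaker echo at lag 4 (0.17); the remaining lags stay at or below 0.06.
The dominant spike at lag 2 indicates a seasonal period of 2.

2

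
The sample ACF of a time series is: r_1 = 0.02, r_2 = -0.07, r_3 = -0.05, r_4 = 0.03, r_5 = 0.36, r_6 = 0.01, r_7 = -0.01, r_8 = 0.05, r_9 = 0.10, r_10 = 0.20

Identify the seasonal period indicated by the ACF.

The largest autocorrelation is r_5 = 0.36, with a weaker echo at lag 10 (0.20); the remaining lags stay at or below 0.10.
The dominant spike at lag 5 indicates a seasonal period of 5.

5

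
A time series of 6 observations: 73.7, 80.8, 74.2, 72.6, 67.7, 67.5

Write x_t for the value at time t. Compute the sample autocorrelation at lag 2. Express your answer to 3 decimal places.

-0.053

Mean x̄ = (73.7 + 80.8 + 74.2 + 72.6 + 67.7 + 67.5)/6 = 72.7500
Deviations from mean: 0.9500, 8.0500, 1.4500, -0.1500, -5.0500, -5.2500
Numerator Σ_{t=1}^{4}(x_t−x̄)(x_{t+2}−x̄) = -6.3650
Denominator Σ(x_t−x̄)² = 120.8950
r_2 = -6.3650 / 120.8950 = -0.053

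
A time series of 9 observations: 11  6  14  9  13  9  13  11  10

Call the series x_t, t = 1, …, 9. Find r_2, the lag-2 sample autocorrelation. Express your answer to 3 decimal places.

Mean x̄ = (11 + 6 + 14 + 9 + 13 + 9 + 13 + 11 + 10)/9 = 10.6667
Numerator Σ_{t=1}^{7}(x_t−x̄)(x_{t+2}−x̄) = 22.7778
Denominator Σ(x_t−x̄)² = 50.0000
r_2 = 22.7778 / 50.0000 = 0.456

0.456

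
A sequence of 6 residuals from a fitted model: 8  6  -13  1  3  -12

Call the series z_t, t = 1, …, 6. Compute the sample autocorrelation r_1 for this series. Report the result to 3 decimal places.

Mean z̄ = (8 + 6 − 13 + 1 + 3 − 12)/6 = -1.1667
Deviations from mean: 9.1667, 7.1667, -11.8333, 2.1667, 4.1667, -10.8333
Σ(z_t−z̄)(z_{t+1}−z̄) = (65.6944) + (-84.8056) + (-25.6389) + (9.0278) + (-45.1389) = -80.8611
Denominator Σ(z_t−z̄)² = 414.8333
r_1 = -80.8611 / 414.8333 = -0.195

-0.195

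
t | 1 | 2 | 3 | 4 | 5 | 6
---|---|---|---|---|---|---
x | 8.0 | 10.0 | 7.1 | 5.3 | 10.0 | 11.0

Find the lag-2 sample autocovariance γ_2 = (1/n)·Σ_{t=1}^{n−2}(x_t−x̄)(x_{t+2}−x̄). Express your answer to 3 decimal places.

-2.317

Mean x̄ = (8.0 + 10.0 + 7.1 + 5.3 + 10.0 + 11.0)/6 = 8.5667
Deviations: -0.5667, 1.4333, -1.4667, -3.2667, 1.4333, 2.4333
Σ_{t=1}^{4}(x_t−x̄)(x_{t+2}−x̄) = -13.9022
γ_2 = -13.9022 / 6 = -2.317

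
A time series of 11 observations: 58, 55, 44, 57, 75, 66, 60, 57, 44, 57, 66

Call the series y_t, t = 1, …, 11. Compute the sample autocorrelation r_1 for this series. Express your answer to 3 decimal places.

Mean ȳ = (58 + 55 + 44 + 57 + 75 + 66 + 60 + 57 + 44 + 57 + 66)/11 = 58.0909
Numerator Σ_{t=1}^{10}(y_t−ȳ)(y_{t+1}−ȳ) = 209.6281
Denominator Σ(y_t−ȳ)² = 824.9091
r_1 = 209.6281 / 824.9091 = 0.254

0.254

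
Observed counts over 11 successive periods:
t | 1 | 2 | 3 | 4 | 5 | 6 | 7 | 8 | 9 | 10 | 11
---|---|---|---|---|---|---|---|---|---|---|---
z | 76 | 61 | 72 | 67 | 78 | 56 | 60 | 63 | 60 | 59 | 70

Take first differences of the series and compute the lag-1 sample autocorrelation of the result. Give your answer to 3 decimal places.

-0.542

First differences Δz: -15, 11, -5, 11, -22, 4, 3, -3, -1, 11
Mean of differences = -0.6000
Numerator Σ(Δz_t−Δz̄)(Δz_{t+1}−Δz̄) = -611.5600
Denominator Σ(Δz_t−Δz̄)² = 1128.4000
r_1(Δz) = -611.5600 / 1128.4000 = -0.542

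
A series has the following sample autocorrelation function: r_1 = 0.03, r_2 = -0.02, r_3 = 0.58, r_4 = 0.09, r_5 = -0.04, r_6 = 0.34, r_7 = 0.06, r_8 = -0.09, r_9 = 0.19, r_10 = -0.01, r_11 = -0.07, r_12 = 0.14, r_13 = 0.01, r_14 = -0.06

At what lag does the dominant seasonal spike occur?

3

The largest autocorrelation is r_3 = 0.58, with weaker echoes at lags 6 (0.34) and 9 (0.19); the remaining lags stay at or below 0.14.
The dominant spike at lag 3 indicates a seasonal period of 3.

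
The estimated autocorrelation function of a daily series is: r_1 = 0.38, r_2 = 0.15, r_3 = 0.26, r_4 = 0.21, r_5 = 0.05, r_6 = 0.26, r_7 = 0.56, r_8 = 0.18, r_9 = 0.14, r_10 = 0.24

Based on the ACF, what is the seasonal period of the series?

7

The largest autocorrelation is r_7 = 0.56; the remaining lags stay at or below 0.38. The elevated value at lag 1 (0.38), dropping to 0.15 at lag 2, reflects decaying short-term dependence rather than seasonality.
The dominant spike at lag 7 indicates a seasonal period of 7.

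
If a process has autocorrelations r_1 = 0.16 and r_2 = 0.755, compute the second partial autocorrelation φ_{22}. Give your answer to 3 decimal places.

φ_{22} = (r_2 − r_1²) / (1 − r_1²)
r_1² = (0.16)² = 0.0256
Numerator = 0.755 − 0.0256 = 0.7294; denominator = 1 − 0.0256 = 0.9744
φ_{22} = 0.7294 / 0.9744 = 0.749

0.749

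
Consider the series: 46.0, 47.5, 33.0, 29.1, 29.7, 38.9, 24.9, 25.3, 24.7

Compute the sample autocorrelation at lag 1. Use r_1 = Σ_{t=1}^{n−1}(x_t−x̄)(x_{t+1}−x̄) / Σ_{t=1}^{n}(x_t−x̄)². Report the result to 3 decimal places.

0.412

Mean x̄ = (46.0 + 47.5 + 33.0 + 29.1 + 29.7 + 38.9 + 24.9 + 25.3 + 24.7)/9 = 33.2333
Numerator Σ_{t=1}^{8}(x_t−x̄)(x_{t+1}−x̄) = 260.9422
Denominator Σ(x_t−x̄)² = 633.4600
r_1 = 260.9422 / 633.4600 = 0.412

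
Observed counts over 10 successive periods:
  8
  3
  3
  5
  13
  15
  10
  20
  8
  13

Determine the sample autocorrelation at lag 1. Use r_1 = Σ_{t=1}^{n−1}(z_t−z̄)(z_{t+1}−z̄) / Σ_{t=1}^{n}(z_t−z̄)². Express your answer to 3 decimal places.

Mean z̄ = (8 + 3 + 3 + 5 + 13 + 15 + 10 + 20 + 8 + 13)/10 = 9.8000
Numerator Σ_{t=1}^{9}(z_t−z̄)(z_{t+1}−z̄) = 71.3600
Denominator Σ(z_t−z̄)² = 273.6000
r_1 = 71.3600 / 273.6000 = 0.261

0.261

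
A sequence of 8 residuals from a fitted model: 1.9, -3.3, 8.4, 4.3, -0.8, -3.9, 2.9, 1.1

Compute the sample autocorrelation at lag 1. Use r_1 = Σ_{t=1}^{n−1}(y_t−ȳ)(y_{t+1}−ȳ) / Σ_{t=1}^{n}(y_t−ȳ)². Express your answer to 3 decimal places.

-0.158

Mean ȳ = (1.9 − 3.3 + 8.4 + 4.3 − 0.8 − 3.9 + 2.9 + 1.1)/8 = 1.3250
Deviations from mean: 0.5750, -4.6250, 7.0750, 2.9750, -2.1250, -5.2250, 1.5750, -0.2250
Σ(y_t−ȳ)(y_{t+1}−ȳ) = (-2.6594) + (-32.7219) + (21.0481) + (-6.3219) + (11.1031) + (-8.2294) + (-0.3544) = -18.1356
Denominator Σ(y_t−ȳ)² = 114.9750
r_1 = -18.1356 / 114.9750 = -0.158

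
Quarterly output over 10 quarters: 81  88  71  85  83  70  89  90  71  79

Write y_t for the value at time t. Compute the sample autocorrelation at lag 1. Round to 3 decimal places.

-0.391

Mean ȳ = (81 + 88 + 71 + 85 + 83 + 70 + 89 + 90 + 71 + 79)/10 = 80.7000
Numerator Σ_{t=1}^{9}(y_t−ȳ)(y_{t+1}−ȳ) = -210.3900
Denominator Σ(y_t−ȳ)² = 538.1000
r_1 = -210.3900 / 538.1000 = -0.391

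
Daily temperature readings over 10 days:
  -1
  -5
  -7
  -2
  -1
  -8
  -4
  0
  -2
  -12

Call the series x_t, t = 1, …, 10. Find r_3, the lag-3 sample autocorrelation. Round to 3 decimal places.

0.145

Mean x̄ = (-1 − 5 − 7 − 2 − 1 − 8 − 4 + 0 − 2 − 12)/10 = -4.2000
Numerator Σ_{t=1}^{7}(x_t−x̄)(x_{t+3}−x̄) = 19.0800
Denominator Σ(x_t−x̄)² = 131.6000
r_3 = 19.0800 / 131.6000 = 0.145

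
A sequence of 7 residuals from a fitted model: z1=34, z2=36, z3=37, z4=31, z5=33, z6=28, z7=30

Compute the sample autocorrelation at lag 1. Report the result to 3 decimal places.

Mean z̄ = (34 + 36 + 37 + 31 + 33 + 28 + 30)/7 = 32.7143
Deviations from mean: 1.2857, 3.2857, 4.2857, -1.7143, 0.2857, -4.7143, -2.7143
Σ(z_t−z̄)(z_{t+1}−z̄) = (4.2245) + (14.0816) + (-7.3469) + (-0.4898) + (-1.3469) + (12.7959) = 21.9184
Denominator Σ(z_t−z̄)² = 63.4286
r_1 = 21.9184 / 63.4286 = 0.346

0.346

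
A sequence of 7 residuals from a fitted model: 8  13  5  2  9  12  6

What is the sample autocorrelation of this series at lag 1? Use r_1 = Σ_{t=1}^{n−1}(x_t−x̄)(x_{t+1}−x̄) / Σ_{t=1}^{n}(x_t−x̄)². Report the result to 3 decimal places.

Mean x̄ = (8 + 13 + 5 + 2 + 9 + 12 + 6)/7 = 7.8571
Deviations from mean: 0.1429, 5.1429, -2.8571, -5.8571, 1.1429, 4.1429, -1.8571
Numerator Σ_{t=1}^{6}(x_t−x̄)(x_{t+1}−x̄) = -6.8776
Denominator Σ(x_t−x̄)² = 90.8571
r_1 = -6.8776 / 90.8571 = -0.076

-0.076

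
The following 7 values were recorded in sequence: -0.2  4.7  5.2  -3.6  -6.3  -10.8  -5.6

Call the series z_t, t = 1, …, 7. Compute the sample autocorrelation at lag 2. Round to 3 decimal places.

0.005

Mean z̄ = (-0.2 + 4.7 + 5.2 − 3.6 − 6.3 − 10.8 − 5.6)/7 = -2.3714
Numerator Σ_{t=1}^{5}(z_t−z̄)(z_{t+2}−z̄) = 1.0469
Denominator Σ(z_t−z̄)² = 210.4543
r_2 = 1.0469 / 210.4543 = 0.005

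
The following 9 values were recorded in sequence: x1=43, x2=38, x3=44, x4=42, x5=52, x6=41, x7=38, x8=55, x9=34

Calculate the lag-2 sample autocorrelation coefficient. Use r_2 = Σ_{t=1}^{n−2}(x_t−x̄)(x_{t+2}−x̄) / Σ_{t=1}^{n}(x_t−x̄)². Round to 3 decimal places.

-0.022

Mean x̄ = (43 + 38 + 44 + 42 + 52 + 41 + 38 + 55 + 34)/9 = 43.0000
Numerator Σ_{t=1}^{7}(x_t−x̄)(x_{t+2}−x̄) = -8.0000
Denominator Σ(x_t−x̄)² = 362.0000
r_2 = -8.0000 / 362.0000 = -0.022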